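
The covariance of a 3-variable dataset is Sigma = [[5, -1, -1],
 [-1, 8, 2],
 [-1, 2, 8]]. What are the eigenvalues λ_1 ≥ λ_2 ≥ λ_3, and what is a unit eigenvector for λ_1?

Step 1 — characteristic polynomial p(λ) = det(λI - Sigma) = λ³ - tr·λ² + c_1·λ - det, where tr = trace, c_1 = sum of the principal 2×2 minors, det = det(Sigma):
  tr = 5 + 8 + 8 = 21,
  c_1 = (5·8 - (-1)²) + (5·8 - (-1)²) + (8·8 - (2)²) = 39 + 39 + 60 = 138,
  det = 5·(8·8 - (2)²) - (-1)·((-1)·8 - (2)·(-1)) + (-1)·((-1)·(2) - 8·(-1)) = 5·(60) - (-1)·(-6) + (-1)·(6) = 288.
  So p(λ) = λ³ - 21λ² + 138λ - 288.
Step 2 — look for an integer root (rational root theorem: any rational root is an integer divisor of 288). Testing λ = 6:
  p(6) = 216 - 756 + 828 - 288 = 0  ✓
  Dividing out (λ - 6): p(λ) = (λ - 6)(λ² - 15λ + 48).
Step 3 — remaining eigenvalues from the quadratic λ² - 15λ + 48 = 0:
  Δ = 15² - 4·48 = 225 - 192 = 33,  λ = (15 ± √33)/2 = (15 ± 5.7446)/2 ≈ 10.3723 or 4.6277.
  Sorted: λ_1 = 10.3723,  λ_2 = 6,  λ_3 = 4.6277  (check: sum = 21 = tr ✓).

Step 4 — unit eigenvector for λ_1 ≈ 10.3723: v spans the null space of (Sigma - λ_1 I), whose rows are
  r_1 = (-5.3723, -1, -1),  r_2 = (-1, -2.3723, 2),  r_3 = (-1, 2, -2.3723).
  v is orthogonal to every row, so take v ∝ r_1 × r_2 = ((-1)·(2) - (-1)·(-2.3723), (-1)·(-1) - (-5.3723)·(2), (-5.3723)·(-2.3723) - (-1)·(-1)) ≈ (-4.3723, 11.7446, 11.7446).
  Rescale (multiply by -1 so the first nonzero entry is positive): u = (4.3723, -11.7446, -11.7446).
  ||u|| = √((4.3723)² + (-11.7446)² + (-11.7446)²) = √(294.9863) ≈ 17.1752,  v_1 = u/||u|| ≈ (0.2546, -0.6838, -0.6838) (||v_1|| = 1).

λ_1 = 10.3723,  λ_2 = 6,  λ_3 = 4.6277;  v_1 ≈ (0.2546, -0.6838, -0.6838)


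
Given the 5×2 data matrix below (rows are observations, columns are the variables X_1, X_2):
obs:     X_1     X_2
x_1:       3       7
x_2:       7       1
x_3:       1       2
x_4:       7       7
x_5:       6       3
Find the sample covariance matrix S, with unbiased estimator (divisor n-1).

Step 1 — column means:
  mean(X_1) = (3 + 7 + 1 + 7 + 6) / 5 = 24/5 = 4.8
  mean(X_2) = (7 + 1 + 2 + 7 + 3) / 5 = 20/5 = 4

Step 2 — sample covariance S[i,j] = (1/(n-1)) · Σ_k (x_{k,i} - mean_i) · (x_{k,j} - mean_j), with n-1 = 4.
  S[X_1,X_1] = ((-1.8)·(-1.8) + (2.2)·(2.2) + (-3.8)·(-3.8) + (2.2)·(2.2) + (1.2)·(1.2)) / 4 = 28.8/4 = 7.2
  S[X_1,X_2] = ((-1.8)·(3) + (2.2)·(-3) + (-3.8)·(-2) + (2.2)·(3) + (1.2)·(-1)) / 4 = 1/4 = 0.25
  S[X_2,X_2] = ((3)·(3) + (-3)·(-3) + (-2)·(-2) + (3)·(3) + (-1)·(-1)) / 4 = 32/4 = 8

S is symmetric (S[j,i] = S[i,j]). Assembling:

S = [[7.2, 0.25],
 [0.25, 8]]


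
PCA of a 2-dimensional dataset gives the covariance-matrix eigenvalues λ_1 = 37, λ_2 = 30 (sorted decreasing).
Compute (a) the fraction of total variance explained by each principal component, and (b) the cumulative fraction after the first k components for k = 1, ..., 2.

Step 1 — total variance = trace(Sigma) = Σ λ_i = 37 + 30 = 67.

Step 2 — fraction explained by component i = λ_i / Σ λ:
  PC1: 37/67 = 0.5522
  PC2: 30/67 = 0.4478

Step 3 — cumulative fraction after k components = (λ_1 + ... + λ_k) / Σ λ:
  k = 1: 37/67 = 0.5522
  k = 2: (37 + 30)/67 = 67/67 = 1

Summary (fraction, with percent):

explained: PC1 0.5522 (55.22%), PC2 0.4478 (44.78%);  cumulative: 0.5522, 1


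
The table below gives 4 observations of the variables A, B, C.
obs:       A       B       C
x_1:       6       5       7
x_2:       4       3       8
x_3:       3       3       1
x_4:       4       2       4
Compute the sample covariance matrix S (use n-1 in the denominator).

Step 1 — column means:
  mean(A) = (6 + 4 + 3 + 4) / 4 = 17/4 = 4.25
  mean(B) = (5 + 3 + 3 + 2) / 4 = 13/4 = 3.25
  mean(C) = (7 + 8 + 1 + 4) / 4 = 20/4 = 5

Step 2 — sample covariance S[i,j] = (1/(n-1)) · Σ_k (x_{k,i} - mean_i) · (x_{k,j} - mean_j), with n-1 = 3.
  S[A,A] = ((1.75)·(1.75) + (-0.25)·(-0.25) + (-1.25)·(-1.25) + (-0.25)·(-0.25)) / 3 = 4.75/3 = 1.5833
  S[A,B] = ((1.75)·(1.75) + (-0.25)·(-0.25) + (-1.25)·(-0.25) + (-0.25)·(-1.25)) / 3 = 3.75/3 = 1.25
  S[A,C] = ((1.75)·(2) + (-0.25)·(3) + (-1.25)·(-4) + (-0.25)·(-1)) / 3 = 8/3 = 2.6667
  S[B,B] = ((1.75)·(1.75) + (-0.25)·(-0.25) + (-0.25)·(-0.25) + (-1.25)·(-1.25)) / 3 = 4.75/3 = 1.5833
  S[B,C] = ((1.75)·(2) + (-0.25)·(3) + (-0.25)·(-4) + (-1.25)·(-1)) / 3 = 5/3 = 1.6667
  S[C,C] = ((2)·(2) + (3)·(3) + (-4)·(-4) + (-1)·(-1)) / 3 = 30/3 = 10

S is symmetric (S[j,i] = S[i,j]). Assembling:

S = [[1.5833, 1.25, 2.6667],
 [1.25, 1.5833, 1.6667],
 [2.6667, 1.6667, 10]]


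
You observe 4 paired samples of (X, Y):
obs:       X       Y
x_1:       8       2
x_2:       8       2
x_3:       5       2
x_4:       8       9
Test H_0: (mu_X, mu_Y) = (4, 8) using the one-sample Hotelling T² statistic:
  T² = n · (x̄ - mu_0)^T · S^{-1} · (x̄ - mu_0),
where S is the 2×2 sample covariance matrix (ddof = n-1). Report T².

Step 1 — sample mean vector:
  mean(X) = (8 + 8 + 5 + 8) / 4 = 29/4 = 7.25
  mean(Y) = (2 + 2 + 2 + 9) / 4 = 15/4 = 3.75
  x̄ = (7.25, 3.75),  deviation x̄ - mu_0 = (7.25, 3.75) - (4, 8) = (3.25, -4.25).

Step 2 — sample covariance matrix, S[i,j] = (1/(n-1)) · Σ_k (x_{k,i} - mean_i) · (x_{k,j} - mean_j), divisor n-1 = 3:
  S[X,X] = ((0.75)·(0.75) + (0.75)·(0.75) + (-2.25)·(-2.25) + (0.75)·(0.75)) / 3 = 6.75/3 = 2.25
  S[X,Y] = ((0.75)·(-1.75) + (0.75)·(-1.75) + (-2.25)·(-1.75) + (0.75)·(5.25)) / 3 = 5.25/3 = 1.75
  S[Y,Y] = ((-1.75)·(-1.75) + (-1.75)·(-1.75) + (-1.75)·(-1.75) + (5.25)·(5.25)) / 3 = 36.75/3 = 12.25
  S = [[2.25, 1.75],
 [1.75, 12.25]].

Step 3 — invert S. det(S) = 2.25·12.25 - (1.75)² = 24.5.
  S^{-1} = (1/det) · [[d, -b], [-b, a]] = [[0.5, -0.0714],
 [-0.0714, 0.0918]].

Step 4 — quadratic form (x̄ - mu_0)^T · S^{-1} · (x̄ - mu_0):
  S^{-1} · (x̄ - mu_0) = (1.9286, -0.6224),
  (x̄ - mu_0)^T · [...] = (3.25)·(1.9286) + (-4.25)·(-0.6224) = 8.9133.

Step 5 — scale by n: T² = 4 · 8.9133 = 35.6531.

T² ≈ 35.6531


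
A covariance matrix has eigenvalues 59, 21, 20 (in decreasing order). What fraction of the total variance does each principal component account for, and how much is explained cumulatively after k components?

Step 1 — total variance = trace(Sigma) = Σ λ_i = 59 + 21 + 20 = 100.

Step 2 — fraction explained by component i = λ_i / Σ λ:
  PC1: 59/100 = 0.59
  PC2: 21/100 = 0.21
  PC3: 20/100 = 0.2

Step 3 — cumulative fraction after k components = (λ_1 + ... + λ_k) / Σ λ:
  k = 1: 59/100 = 0.59
  k = 2: (59 + 21)/100 = 80/100 = 0.8
  k = 3: (59 + 21 + 20)/100 = 100/100 = 1

Summary (fraction, with percent):

explained: PC1 0.59 (59%), PC2 0.21 (21%), PC3 0.2 (20%);  cumulative: 0.59, 0.8, 1


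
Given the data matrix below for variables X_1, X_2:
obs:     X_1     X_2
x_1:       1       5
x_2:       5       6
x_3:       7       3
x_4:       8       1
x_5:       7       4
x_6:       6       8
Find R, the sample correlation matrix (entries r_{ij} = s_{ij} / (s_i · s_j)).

Step 1 — column means:
  mean(X_1) = (1 + 5 + 7 + 8 + 7 + 6) / 6 = 34/6 = 5.6667
  mean(X_2) = (5 + 6 + 3 + 1 + 4 + 8) / 6 = 27/6 = 4.5

Step 2 — sample variances and covariances s[i,j] = (1/(n-1)) · Σ_k (x_{k,i} - mean_i) · (x_{k,j} - mean_j), with n-1 = 5:
  s[X_1,X_1] = ((-4.6667)·(-4.6667) + (-0.6667)·(-0.6667) + (1.3333)·(1.3333) + (2.3333)·(2.3333) + (1.3333)·(1.3333) + (0.3333)·(0.3333)) / 5 = 31.3333/5 = 6.2667
  s[X_1,X_2] = ((-4.6667)·(0.5) + (-0.6667)·(1.5) + (1.3333)·(-1.5) + (2.3333)·(-3.5) + (1.3333)·(-0.5) + (0.3333)·(3.5)) / 5 = -13/5 = -2.6
  s[X_2,X_2] = ((0.5)·(0.5) + (1.5)·(1.5) + (-1.5)·(-1.5) + (-3.5)·(-3.5) + (-0.5)·(-0.5) + (3.5)·(3.5)) / 5 = 29.5/5 = 5.9
  Sample standard deviations s_i = √(s[i,i]):
  s(X_1) = √(6.2667) = 2.5033
  s(X_2) = √(5.9) = 2.429

Step 3 — r_{ij} = s_{ij} / (s_i · s_j):
  r[X_1,X_1] = 1 (diagonal).
  r[X_1,X_2] = -2.6 / (2.5033 · 2.429) = -2.6 / 6.0806 = -0.4276
  r[X_2,X_2] = 1 (diagonal).

R is symmetric with unit diagonal. Assembling:

R = [[1, -0.4276],
 [-0.4276, 1]]


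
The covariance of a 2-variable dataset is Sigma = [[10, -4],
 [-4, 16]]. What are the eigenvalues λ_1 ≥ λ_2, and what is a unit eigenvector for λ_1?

Step 1 — characteristic polynomial of 2×2 Sigma:
  det(Sigma - λI) = λ² - trace · λ + det = 0.
  trace = 10 + 16 = 26, det = 10·16 - (-4)² = 144.
Step 2 — discriminant:
  Δ = trace² - 4·det = 676 - 576 = 100.
Step 3 — eigenvalues:
  λ = (trace ± √Δ)/2 = (26 ± 10)/2,
  λ_1 = 18,  λ_2 = 8.

Step 4 — unit eigenvector for λ_1: solve (Sigma - λ_1 I)v = 0. First row:
  (10 - 18)·v_x + (-4)·v_y = 0, i.e. (-8)·v_x + (-4)·v_y = 0,
  so v ∝ (b, λ_1 - a) = (-4, 8); multiply by -1 so the first entry is positive: u = (4, -8).
  ||u|| = √((4)² + (-8)²) = √(80) ≈ 8.9443,
  v_1 = u/||u|| ≈ (0.4472, -0.8944) (||v_1|| = 1).

λ_1 = 18,  λ_2 = 8;  v_1 ≈ (0.4472, -0.8944)


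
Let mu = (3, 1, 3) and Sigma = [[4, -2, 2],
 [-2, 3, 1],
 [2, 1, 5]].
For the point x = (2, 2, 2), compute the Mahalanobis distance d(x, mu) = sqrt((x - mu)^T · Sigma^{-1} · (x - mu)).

Step 1 — centre the observation: (x - mu) = (-1, 1, -1).

Step 2 — invert Sigma (cofactor / det for 3×3, or solve directly):
  Sigma^{-1} = [[0.875, 0.75, -0.5],
 [0.75, 1, -0.5],
 [-0.5, -0.5, 0.5]].

Step 3 — form the quadratic (x - mu)^T · Sigma^{-1} · (x - mu):
  Sigma^{-1} · (x - mu) = (0.375, 0.75, -0.5).
  (x - mu)^T · [Sigma^{-1} · (x - mu)] = (-1)·(0.375) + (1)·(0.75) + (-1)·(-0.5) = 0.875.

Step 4 — take square root: d = √(0.875) ≈ 0.9354.

d(x, mu) = √(0.875) ≈ 0.9354


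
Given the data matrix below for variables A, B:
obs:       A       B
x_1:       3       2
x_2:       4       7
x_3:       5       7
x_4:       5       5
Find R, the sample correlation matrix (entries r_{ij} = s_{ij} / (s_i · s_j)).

Step 1 — column means:
  mean(A) = (3 + 4 + 5 + 5) / 4 = 17/4 = 4.25
  mean(B) = (2 + 7 + 7 + 5) / 4 = 21/4 = 5.25

Step 2 — sample variances and covariances s[i,j] = (1/(n-1)) · Σ_k (x_{k,i} - mean_i) · (x_{k,j} - mean_j), with n-1 = 3:
  s[A,A] = ((-1.25)·(-1.25) + (-0.25)·(-0.25) + (0.75)·(0.75) + (0.75)·(0.75)) / 3 = 2.75/3 = 0.9167
  s[A,B] = ((-1.25)·(-3.25) + (-0.25)·(1.75) + (0.75)·(1.75) + (0.75)·(-0.25)) / 3 = 4.75/3 = 1.5833
  s[B,B] = ((-3.25)·(-3.25) + (1.75)·(1.75) + (1.75)·(1.75) + (-0.25)·(-0.25)) / 3 = 16.75/3 = 5.5833
  Sample standard deviations s_i = √(s[i,i]):
  s(A) = √(0.9167) = 0.9574
  s(B) = √(5.5833) = 2.3629

Step 3 — r_{ij} = s_{ij} / (s_i · s_j):
  r[A,A] = 1 (diagonal).
  r[A,B] = 1.5833 / (0.9574 · 2.3629) = 1.5833 / 2.2623 = 0.6999
  r[B,B] = 1 (diagonal).

R is symmetric with unit diagonal. Assembling:

R = [[1, 0.6999],
 [0.6999, 1]]


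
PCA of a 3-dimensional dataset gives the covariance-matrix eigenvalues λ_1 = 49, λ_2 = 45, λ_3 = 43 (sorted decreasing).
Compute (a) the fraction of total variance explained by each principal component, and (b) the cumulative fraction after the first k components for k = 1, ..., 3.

Step 1 — total variance = trace(Sigma) = Σ λ_i = 49 + 45 + 43 = 137.

Step 2 — fraction explained by component i = λ_i / Σ λ:
  PC1: 49/137 = 0.3577
  PC2: 45/137 = 0.3285
  PC3: 43/137 = 0.3139

Step 3 — cumulative fraction after k components = (λ_1 + ... + λ_k) / Σ λ:
  k = 1: 49/137 = 0.3577
  k = 2: (49 + 45)/137 = 94/137 = 0.6861
  k = 3: (49 + 45 + 43)/137 = 137/137 = 1

Summary (fraction, with percent):

explained: PC1 0.3577 (35.77%), PC2 0.3285 (32.85%), PC3 0.3139 (31.39%);  cumulative: 0.3577, 0.6861, 1


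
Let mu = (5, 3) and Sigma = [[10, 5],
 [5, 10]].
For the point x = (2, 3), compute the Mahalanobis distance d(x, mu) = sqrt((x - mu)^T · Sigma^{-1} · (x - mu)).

Step 1 — centre the observation: (x - mu) = (-3, 0).

Step 2 — invert Sigma. det(Sigma) = 10·10 - (5)² = 75.
  Sigma^{-1} = (1/det) · [[d, -b], [-b, a]] = [[0.1333, -0.0667],
 [-0.0667, 0.1333]].

Step 3 — form the quadratic (x - mu)^T · Sigma^{-1} · (x - mu):
  Sigma^{-1} · (x - mu) = (-0.4, 0.2).
  (x - mu)^T · [Sigma^{-1} · (x - mu)] = (-3)·(-0.4) + (0)·(0.2) = 1.2.

Step 4 — take square root: d = √(1.2) ≈ 1.0954.

d(x, mu) = √(1.2) ≈ 1.0954


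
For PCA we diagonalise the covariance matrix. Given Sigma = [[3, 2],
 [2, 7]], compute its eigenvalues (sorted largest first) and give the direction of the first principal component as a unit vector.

Step 1 — characteristic polynomial of 2×2 Sigma:
  det(Sigma - λI) = λ² - trace · λ + det = 0.
  trace = 3 + 7 = 10, det = 3·7 - (2)² = 17.
Step 2 — discriminant:
  Δ = trace² - 4·det = 100 - 68 = 32.
Step 3 — eigenvalues:
  λ = (trace ± √Δ)/2 = (10 ± 5.6569)/2,
  λ_1 = 7.8284,  λ_2 = 2.1716.

Step 4 — unit eigenvector for λ_1: solve (Sigma - λ_1 I)v = 0. First row:
  (3 - 7.8284)·v_x + (2)·v_y = 0, i.e. (-4.8284)·v_x + (2)·v_y = 0,
  so v ∝ (b, λ_1 - a) = (2, 4.8284) = u.
  ||u|| = √((2)² + (4.8284)²) = √(27.3137) ≈ 5.2263,
  v_1 = u/||u|| ≈ (0.3827, 0.9239) (||v_1|| = 1).

λ_1 = 7.8284,  λ_2 = 2.1716;  v_1 ≈ (0.3827, 0.9239)


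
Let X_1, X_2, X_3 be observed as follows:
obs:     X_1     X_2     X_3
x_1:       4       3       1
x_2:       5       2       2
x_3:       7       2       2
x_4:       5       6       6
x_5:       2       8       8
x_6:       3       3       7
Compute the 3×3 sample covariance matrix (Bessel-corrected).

Step 1 — column means:
  mean(X_1) = (4 + 5 + 7 + 5 + 2 + 3) / 6 = 26/6 = 4.3333
  mean(X_2) = (3 + 2 + 2 + 6 + 8 + 3) / 6 = 24/6 = 4
  mean(X_3) = (1 + 2 + 2 + 6 + 8 + 7) / 6 = 26/6 = 4.3333

Step 2 — sample covariance S[i,j] = (1/(n-1)) · Σ_k (x_{k,i} - mean_i) · (x_{k,j} - mean_j), with n-1 = 5.
  S[X_1,X_1] = ((-0.3333)·(-0.3333) + (0.6667)·(0.6667) + (2.6667)·(2.6667) + (0.6667)·(0.6667) + (-2.3333)·(-2.3333) + (-1.3333)·(-1.3333)) / 5 = 15.3333/5 = 3.0667
  S[X_1,X_2] = ((-0.3333)·(-1) + (0.6667)·(-2) + (2.6667)·(-2) + (0.6667)·(2) + (-2.3333)·(4) + (-1.3333)·(-1)) / 5 = -13/5 = -2.6
  S[X_1,X_3] = ((-0.3333)·(-3.3333) + (0.6667)·(-2.3333) + (2.6667)·(-2.3333) + (0.6667)·(1.6667) + (-2.3333)·(3.6667) + (-1.3333)·(2.6667)) / 5 = -17.6667/5 = -3.5333
  S[X_2,X_2] = ((-1)·(-1) + (-2)·(-2) + (-2)·(-2) + (2)·(2) + (4)·(4) + (-1)·(-1)) / 5 = 30/5 = 6
  S[X_2,X_3] = ((-1)·(-3.3333) + (-2)·(-2.3333) + (-2)·(-2.3333) + (2)·(1.6667) + (4)·(3.6667) + (-1)·(2.6667)) / 5 = 28/5 = 5.6
  S[X_3,X_3] = ((-3.3333)·(-3.3333) + (-2.3333)·(-2.3333) + (-2.3333)·(-2.3333) + (1.6667)·(1.6667) + (3.6667)·(3.6667) + (2.6667)·(2.6667)) / 5 = 45.3333/5 = 9.0667

S is symmetric (S[j,i] = S[i,j]). Assembling:

S = [[3.0667, -2.6, -3.5333],
 [-2.6, 6, 5.6],
 [-3.5333, 5.6, 9.0667]]


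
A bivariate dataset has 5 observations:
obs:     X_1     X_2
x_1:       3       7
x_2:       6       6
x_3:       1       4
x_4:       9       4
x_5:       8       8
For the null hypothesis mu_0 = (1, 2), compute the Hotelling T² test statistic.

Step 1 — sample mean vector:
  mean(X_1) = (3 + 6 + 1 + 9 + 8) / 5 = 27/5 = 5.4
  mean(X_2) = (7 + 6 + 4 + 4 + 8) / 5 = 29/5 = 5.8
  x̄ = (5.4, 5.8),  deviation x̄ - mu_0 = (5.4, 5.8) - (1, 2) = (4.4, 3.8).

Step 2 — sample covariance matrix, S[i,j] = (1/(n-1)) · Σ_k (x_{k,i} - mean_i) · (x_{k,j} - mean_j), divisor n-1 = 4:
  S[X_1,X_1] = ((-2.4)·(-2.4) + (0.6)·(0.6) + (-4.4)·(-4.4) + (3.6)·(3.6) + (2.6)·(2.6)) / 4 = 45.2/4 = 11.3
  S[X_1,X_2] = ((-2.4)·(1.2) + (0.6)·(0.2) + (-4.4)·(-1.8) + (3.6)·(-1.8) + (2.6)·(2.2)) / 4 = 4.4/4 = 1.1
  S[X_2,X_2] = ((1.2)·(1.2) + (0.2)·(0.2) + (-1.8)·(-1.8) + (-1.8)·(-1.8) + (2.2)·(2.2)) / 4 = 12.8/4 = 3.2
  S = [[11.3, 1.1],
 [1.1, 3.2]].

Step 3 — invert S. det(S) = 11.3·3.2 - (1.1)² = 34.95.
  S^{-1} = (1/det) · [[d, -b], [-b, a]] = [[0.0916, -0.0315],
 [-0.0315, 0.3233]].

Step 4 — quadratic form (x̄ - mu_0)^T · S^{-1} · (x̄ - mu_0):
  S^{-1} · (x̄ - mu_0) = (0.2833, 1.0901),
  (x̄ - mu_0)^T · [...] = (4.4)·(0.2833) + (3.8)·(1.0901) = 5.3888.

Step 5 — scale by n: T² = 5 · 5.3888 = 26.9442.

T² ≈ 26.9442


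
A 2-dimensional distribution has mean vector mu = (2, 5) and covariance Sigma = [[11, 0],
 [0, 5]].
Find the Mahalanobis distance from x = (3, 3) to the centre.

Step 1 — centre the observation: (x - mu) = (1, -2).

Step 2 — invert Sigma. det(Sigma) = 11·5 - (0)² = 55.
  Sigma^{-1} = (1/det) · [[d, -b], [-b, a]] = [[0.0909, 0],
 [0, 0.2]].

Step 3 — form the quadratic (x - mu)^T · Sigma^{-1} · (x - mu):
  Sigma^{-1} · (x - mu) = (0.0909, -0.4).
  (x - mu)^T · [Sigma^{-1} · (x - mu)] = (1)·(0.0909) + (-2)·(-0.4) = 0.8909.

Step 4 — take square root: d = √(0.8909) ≈ 0.9439.

d(x, mu) = √(0.8909) ≈ 0.9439


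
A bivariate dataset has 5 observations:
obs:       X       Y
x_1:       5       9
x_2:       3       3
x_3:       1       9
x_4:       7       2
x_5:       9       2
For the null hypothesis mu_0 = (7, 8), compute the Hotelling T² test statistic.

Step 1 — sample mean vector:
  mean(X) = (5 + 3 + 1 + 7 + 9) / 5 = 25/5 = 5
  mean(Y) = (9 + 3 + 9 + 2 + 2) / 5 = 25/5 = 5
  x̄ = (5, 5),  deviation x̄ - mu_0 = (5, 5) - (7, 8) = (-2, -3).

Step 2 — sample covariance matrix, S[i,j] = (1/(n-1)) · Σ_k (x_{k,i} - mean_i) · (x_{k,j} - mean_j), divisor n-1 = 4:
  S[X,X] = ((0)·(0) + (-2)·(-2) + (-4)·(-4) + (2)·(2) + (4)·(4)) / 4 = 40/4 = 10
  S[X,Y] = ((0)·(4) + (-2)·(-2) + (-4)·(4) + (2)·(-3) + (4)·(-3)) / 4 = -30/4 = -7.5
  S[Y,Y] = ((4)·(4) + (-2)·(-2) + (4)·(4) + (-3)·(-3) + (-3)·(-3)) / 4 = 54/4 = 13.5
  S = [[10, -7.5],
 [-7.5, 13.5]].

Step 3 — invert S. det(S) = 10·13.5 - (-7.5)² = 78.75.
  S^{-1} = (1/det) · [[d, -b], [-b, a]] = [[0.1714, 0.0952],
 [0.0952, 0.127]].

Step 4 — quadratic form (x̄ - mu_0)^T · S^{-1} · (x̄ - mu_0):
  S^{-1} · (x̄ - mu_0) = (-0.6286, -0.5714),
  (x̄ - mu_0)^T · [...] = (-2)·(-0.6286) + (-3)·(-0.5714) = 2.9714.

Step 5 — scale by n: T² = 5 · 2.9714 = 14.8571.

T² ≈ 14.8571


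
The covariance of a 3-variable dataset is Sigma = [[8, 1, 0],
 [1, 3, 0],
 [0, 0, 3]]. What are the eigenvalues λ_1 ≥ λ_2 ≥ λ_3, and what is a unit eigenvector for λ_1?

Step 1 — characteristic polynomial p(λ) = det(λI - Sigma) = λ³ - tr·λ² + c_1·λ - det, where tr = trace, c_1 = sum of the principal 2×2 minors, det = det(Sigma):
  tr = 8 + 3 + 3 = 14,
  c_1 = (8·3 - (1)²) + (8·3 - (0)²) + (3·3 - (0)²) = 23 + 24 + 9 = 56,
  det = 8·(3·3 - (0)²) - (1)·((1)·3 - (0)·(0)) + (0)·((1)·(0) - 3·(0)) = 8·(9) - (1)·(3) + (0)·(0) = 69.
  So p(λ) = λ³ - 14λ² + 56λ - 69.
Step 2 — look for an integer root (rational root theorem: any rational root is an integer divisor of 69). Testing λ = 3:
  p(3) = 27 - 126 + 168 - 69 = 0  ✓
  Dividing out (λ - 3): p(λ) = (λ - 3)(λ² - 11λ + 23).
Step 3 — remaining eigenvalues from the quadratic λ² - 11λ + 23 = 0:
  Δ = 11² - 4·23 = 121 - 92 = 29,  λ = (11 ± √29)/2 = (11 ± 5.3852)/2 ≈ 8.1926 or 2.8074.
  Sorted: λ_1 = 8.1926,  λ_2 = 3,  λ_3 = 2.8074  (check: sum = 14 = tr ✓).

Step 4 — unit eigenvector for λ_1 ≈ 8.1926: v spans the null space of (Sigma - λ_1 I), whose rows are
  r_1 = (-0.1926, 1, 0),  r_2 = (1, -5.1926, 0),  r_3 = (0, 0, -5.1926).
  v is orthogonal to every row, so take v ∝ r_1 × r_3 = ((1)·(-5.1926) - (0)·(0), (0)·(0) - (-0.1926)·(-5.1926), (-0.1926)·(0) - (1)·(0)) ≈ (-5.1926, -1, 0).
  Rescale (multiply by -1 so the first nonzero entry is positive): u = (5.1926, 1, 0).
  ||u|| = √((5.1926)² + (1)² + (0)²) = √(27.9629) ≈ 5.288,  v_1 = u/||u|| ≈ (0.982, 0.1891, 0) (||v_1|| = 1).

λ_1 = 8.1926,  λ_2 = 3,  λ_3 = 2.8074;  v_1 ≈ (0.982, 0.1891, 0)


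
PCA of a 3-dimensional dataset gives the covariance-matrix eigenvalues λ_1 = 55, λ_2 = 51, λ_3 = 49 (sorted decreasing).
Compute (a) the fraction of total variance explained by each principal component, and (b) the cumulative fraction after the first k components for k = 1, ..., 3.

Step 1 — total variance = trace(Sigma) = Σ λ_i = 55 + 51 + 49 = 155.

Step 2 — fraction explained by component i = λ_i / Σ λ:
  PC1: 55/155 = 0.3548
  PC2: 51/155 = 0.329
  PC3: 49/155 = 0.3161

Step 3 — cumulative fraction after k components = (λ_1 + ... + λ_k) / Σ λ:
  k = 1: 55/155 = 0.3548
  k = 2: (55 + 51)/155 = 106/155 = 0.6839
  k = 3: (55 + 51 + 49)/155 = 155/155 = 1

Summary (fraction, with percent):

explained: PC1 0.3548 (35.48%), PC2 0.329 (32.9%), PC3 0.3161 (31.61%);  cumulative: 0.3548, 0.6839, 1


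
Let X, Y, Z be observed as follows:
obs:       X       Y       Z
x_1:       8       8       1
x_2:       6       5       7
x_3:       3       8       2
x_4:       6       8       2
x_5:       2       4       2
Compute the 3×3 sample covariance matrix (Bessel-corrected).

Step 1 — column means:
  mean(X) = (8 + 6 + 3 + 6 + 2) / 5 = 25/5 = 5
  mean(Y) = (8 + 5 + 8 + 8 + 4) / 5 = 33/5 = 6.6
  mean(Z) = (1 + 7 + 2 + 2 + 2) / 5 = 14/5 = 2.8

Step 2 — sample covariance S[i,j] = (1/(n-1)) · Σ_k (x_{k,i} - mean_i) · (x_{k,j} - mean_j), with n-1 = 4.
  S[X,X] = ((3)·(3) + (1)·(1) + (-2)·(-2) + (1)·(1) + (-3)·(-3)) / 4 = 24/4 = 6
  S[X,Y] = ((3)·(1.4) + (1)·(-1.6) + (-2)·(1.4) + (1)·(1.4) + (-3)·(-2.6)) / 4 = 9/4 = 2.25
  S[X,Z] = ((3)·(-1.8) + (1)·(4.2) + (-2)·(-0.8) + (1)·(-0.8) + (-3)·(-0.8)) / 4 = 2/4 = 0.5
  S[Y,Y] = ((1.4)·(1.4) + (-1.6)·(-1.6) + (1.4)·(1.4) + (1.4)·(1.4) + (-2.6)·(-2.6)) / 4 = 15.2/4 = 3.8
  S[Y,Z] = ((1.4)·(-1.8) + (-1.6)·(4.2) + (1.4)·(-0.8) + (1.4)·(-0.8) + (-2.6)·(-0.8)) / 4 = -9.4/4 = -2.35
  S[Z,Z] = ((-1.8)·(-1.8) + (4.2)·(4.2) + (-0.8)·(-0.8) + (-0.8)·(-0.8) + (-0.8)·(-0.8)) / 4 = 22.8/4 = 5.7

S is symmetric (S[j,i] = S[i,j]). Assembling:

S = [[6, 2.25, 0.5],
 [2.25, 3.8, -2.35],
 [0.5, -2.35, 5.7]]


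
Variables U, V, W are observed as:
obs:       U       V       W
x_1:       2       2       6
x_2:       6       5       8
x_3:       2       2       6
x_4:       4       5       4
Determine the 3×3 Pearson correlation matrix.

Step 1 — column means:
  mean(U) = (2 + 6 + 2 + 4) / 4 = 14/4 = 3.5
  mean(V) = (2 + 5 + 2 + 5) / 4 = 14/4 = 3.5
  mean(W) = (6 + 8 + 6 + 4) / 4 = 24/4 = 6

Step 2 — sample variances and covariances s[i,j] = (1/(n-1)) · Σ_k (x_{k,i} - mean_i) · (x_{k,j} - mean_j), with n-1 = 3:
  s[U,U] = ((-1.5)·(-1.5) + (2.5)·(2.5) + (-1.5)·(-1.5) + (0.5)·(0.5)) / 3 = 11/3 = 3.6667
  s[U,V] = ((-1.5)·(-1.5) + (2.5)·(1.5) + (-1.5)·(-1.5) + (0.5)·(1.5)) / 3 = 9/3 = 3
  s[U,W] = ((-1.5)·(0) + (2.5)·(2) + (-1.5)·(0) + (0.5)·(-2)) / 3 = 4/3 = 1.3333
  s[V,V] = ((-1.5)·(-1.5) + (1.5)·(1.5) + (-1.5)·(-1.5) + (1.5)·(1.5)) / 3 = 9/3 = 3
  s[V,W] = ((-1.5)·(0) + (1.5)·(2) + (-1.5)·(0) + (1.5)·(-2)) / 3 = 0/3 = 0
  s[W,W] = ((0)·(0) + (2)·(2) + (0)·(0) + (-2)·(-2)) / 3 = 8/3 = 2.6667
  Sample standard deviations s_i = √(s[i,i]):
  s(U) = √(3.6667) = 1.9149
  s(V) = √(3) = 1.7321
  s(W) = √(2.6667) = 1.633

Step 3 — r_{ij} = s_{ij} / (s_i · s_j):
  r[U,U] = 1 (diagonal).
  r[U,V] = 3 / (1.9149 · 1.7321) = 3 / 3.3166 = 0.9045
  r[U,W] = 1.3333 / (1.9149 · 1.633) = 1.3333 / 3.1269 = 0.4264
  r[V,V] = 1 (diagonal).
  r[V,W] = 0 / (1.7321 · 1.633) = 0 / 2.8284 = 0
  r[W,W] = 1 (diagonal).

R is symmetric with unit diagonal. Assembling:

R = [[1, 0.9045, 0.4264],
 [0.9045, 1, 0],
 [0.4264, 0, 1]]


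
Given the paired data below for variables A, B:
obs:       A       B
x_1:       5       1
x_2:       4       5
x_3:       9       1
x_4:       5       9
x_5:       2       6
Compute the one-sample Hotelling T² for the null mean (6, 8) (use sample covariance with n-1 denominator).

Step 1 — sample mean vector:
  mean(A) = (5 + 4 + 9 + 5 + 2) / 5 = 25/5 = 5
  mean(B) = (1 + 5 + 1 + 9 + 6) / 5 = 22/5 = 4.4
  x̄ = (5, 4.4),  deviation x̄ - mu_0 = (5, 4.4) - (6, 8) = (-1, -3.6).

Step 2 — sample covariance matrix, S[i,j] = (1/(n-1)) · Σ_k (x_{k,i} - mean_i) · (x_{k,j} - mean_j), divisor n-1 = 4:
  S[A,A] = ((0)·(0) + (-1)·(-1) + (4)·(4) + (0)·(0) + (-3)·(-3)) / 4 = 26/4 = 6.5
  S[A,B] = ((0)·(-3.4) + (-1)·(0.6) + (4)·(-3.4) + (0)·(4.6) + (-3)·(1.6)) / 4 = -19/4 = -4.75
  S[B,B] = ((-3.4)·(-3.4) + (0.6)·(0.6) + (-3.4)·(-3.4) + (4.6)·(4.6) + (1.6)·(1.6)) / 4 = 47.2/4 = 11.8
  S = [[6.5, -4.75],
 [-4.75, 11.8]].

Step 3 — invert S. det(S) = 6.5·11.8 - (-4.75)² = 54.1375.
  S^{-1} = (1/det) · [[d, -b], [-b, a]] = [[0.218, 0.0877],
 [0.0877, 0.1201]].

Step 4 — quadratic form (x̄ - mu_0)^T · S^{-1} · (x̄ - mu_0):
  S^{-1} · (x̄ - mu_0) = (-0.5338, -0.52),
  (x̄ - mu_0)^T · [...] = (-1)·(-0.5338) + (-3.6)·(-0.52) = 2.4057.

Step 5 — scale by n: T² = 5 · 2.4057 = 12.0286.

T² ≈ 12.0286


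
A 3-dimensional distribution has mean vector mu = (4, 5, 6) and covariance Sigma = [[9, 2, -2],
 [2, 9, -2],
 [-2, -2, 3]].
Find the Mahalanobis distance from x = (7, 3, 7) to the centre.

Step 1 — centre the observation: (x - mu) = (3, -2, 1).

Step 2 — invert Sigma (cofactor / det for 3×3, or solve directly):
  Sigma^{-1} = [[0.1314, -0.0114, 0.08],
 [-0.0114, 0.1314, 0.08],
 [0.08, 0.08, 0.44]].

Step 3 — form the quadratic (x - mu)^T · Sigma^{-1} · (x - mu):
  Sigma^{-1} · (x - mu) = (0.4971, -0.2171, 0.52).
  (x - mu)^T · [Sigma^{-1} · (x - mu)] = (3)·(0.4971) + (-2)·(-0.2171) + (1)·(0.52) = 2.4457.

Step 4 — take square root: d = √(2.4457) ≈ 1.5639.

d(x, mu) = √(2.4457) ≈ 1.5639


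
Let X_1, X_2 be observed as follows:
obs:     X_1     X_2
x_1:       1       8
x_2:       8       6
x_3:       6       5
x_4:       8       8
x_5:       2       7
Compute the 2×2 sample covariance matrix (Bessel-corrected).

Step 1 — column means:
  mean(X_1) = (1 + 8 + 6 + 8 + 2) / 5 = 25/5 = 5
  mean(X_2) = (8 + 6 + 5 + 8 + 7) / 5 = 34/5 = 6.8

Step 2 — sample covariance S[i,j] = (1/(n-1)) · Σ_k (x_{k,i} - mean_i) · (x_{k,j} - mean_j), with n-1 = 4.
  S[X_1,X_1] = ((-4)·(-4) + (3)·(3) + (1)·(1) + (3)·(3) + (-3)·(-3)) / 4 = 44/4 = 11
  S[X_1,X_2] = ((-4)·(1.2) + (3)·(-0.8) + (1)·(-1.8) + (3)·(1.2) + (-3)·(0.2)) / 4 = -6/4 = -1.5
  S[X_2,X_2] = ((1.2)·(1.2) + (-0.8)·(-0.8) + (-1.8)·(-1.8) + (1.2)·(1.2) + (0.2)·(0.2)) / 4 = 6.8/4 = 1.7

S is symmetric (S[j,i] = S[i,j]). Assembling:

S = [[11, -1.5],
 [-1.5, 1.7]]


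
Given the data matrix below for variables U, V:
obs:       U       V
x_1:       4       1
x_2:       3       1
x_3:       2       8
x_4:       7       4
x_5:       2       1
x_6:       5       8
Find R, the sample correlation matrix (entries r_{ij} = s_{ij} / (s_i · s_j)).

Step 1 — column means:
  mean(U) = (4 + 3 + 2 + 7 + 2 + 5) / 6 = 23/6 = 3.8333
  mean(V) = (1 + 1 + 8 + 4 + 1 + 8) / 6 = 23/6 = 3.8333

Step 2 — sample variances and covariances s[i,j] = (1/(n-1)) · Σ_k (x_{k,i} - mean_i) · (x_{k,j} - mean_j), with n-1 = 5:
  s[U,U] = ((0.1667)·(0.1667) + (-0.8333)·(-0.8333) + (-1.8333)·(-1.8333) + (3.1667)·(3.1667) + (-1.8333)·(-1.8333) + (1.1667)·(1.1667)) / 5 = 18.8333/5 = 3.7667
  s[U,V] = ((0.1667)·(-2.8333) + (-0.8333)·(-2.8333) + (-1.8333)·(4.1667) + (3.1667)·(0.1667) + (-1.8333)·(-2.8333) + (1.1667)·(4.1667)) / 5 = 4.8333/5 = 0.9667
  s[V,V] = ((-2.8333)·(-2.8333) + (-2.8333)·(-2.8333) + (4.1667)·(4.1667) + (0.1667)·(0.1667) + (-2.8333)·(-2.8333) + (4.1667)·(4.1667)) / 5 = 58.8333/5 = 11.7667
  Sample standard deviations s_i = √(s[i,i]):
  s(U) = √(3.7667) = 1.9408
  s(V) = √(11.7667) = 3.4303

Step 3 — r_{ij} = s_{ij} / (s_i · s_j):
  r[U,U] = 1 (diagonal).
  r[U,V] = 0.9667 / (1.9408 · 3.4303) = 0.9667 / 6.6574 = 0.1452
  r[V,V] = 1 (diagonal).

R is symmetric with unit diagonal. Assembling:

R = [[1, 0.1452],
 [0.1452, 1]]


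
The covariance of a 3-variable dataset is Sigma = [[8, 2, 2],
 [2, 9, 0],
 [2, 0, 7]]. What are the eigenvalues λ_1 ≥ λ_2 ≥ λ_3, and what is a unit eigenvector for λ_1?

Step 1 — characteristic polynomial p(λ) = det(λI - Sigma) = λ³ - tr·λ² + c_1·λ - det, where tr = trace, c_1 = sum of the principal 2×2 minors, det = det(Sigma):
  tr = 8 + 9 + 7 = 24,
  c_1 = (8·9 - (2)²) + (8·7 - (2)²) + (9·7 - (0)²) = 68 + 52 + 63 = 183,
  det = 8·(9·7 - (0)²) - (2)·((2)·7 - (0)·(2)) + (2)·((2)·(0) - 9·(2)) = 8·(63) - (2)·(14) + (2)·(-18) = 440.
  So p(λ) = λ³ - 24λ² + 183λ - 440.
Step 2 — look for an integer root (rational root theorem: any rational root is an integer divisor of 440). Testing λ = 5:
  p(5) = 125 - 600 + 915 - 440 = 0  ✓
  Dividing out (λ - 5): p(λ) = (λ - 5)(λ² - 19λ + 88).
Step 3 — remaining eigenvalues from the quadratic λ² - 19λ + 88 = 0:
  Δ = 19² - 4·88 = 361 - 352 = 9,  λ = (19 ± √9)/2 = (19 ± 3)/2 = 11 or 8.
  Sorted: λ_1 = 11,  λ_2 = 8,  λ_3 = 5  (check: sum = 24 = tr ✓).

Step 4 — unit eigenvector for λ_1 = 11: v spans the null space of (Sigma - λ_1 I), whose rows are
  r_1 = (-3, 2, 2),  r_2 = (2, -2, 0),  r_3 = (2, 0, -4).
  v is orthogonal to every row, so take v ∝ r_1 × r_2 = ((2)·(0) - (2)·(-2), (2)·(2) - (-3)·(0), (-3)·(-2) - (2)·(2)) = (4, 4, 2).
  Rescale (divide by 2): u = (2, 2, 1).
  ||u|| = √((2)² + (2)² + (1)²) = √(9) = 3,  v_1 = u/||u|| ≈ (0.6667, 0.6667, 0.3333) (||v_1|| = 1).

λ_1 = 11,  λ_2 = 8,  λ_3 = 5;  v_1 ≈ (0.6667, 0.6667, 0.3333)


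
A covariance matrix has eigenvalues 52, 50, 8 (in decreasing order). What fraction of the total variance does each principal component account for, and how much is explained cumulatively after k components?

Step 1 — total variance = trace(Sigma) = Σ λ_i = 52 + 50 + 8 = 110.

Step 2 — fraction explained by component i = λ_i / Σ λ:
  PC1: 52/110 = 0.4727
  PC2: 50/110 = 0.4545
  PC3: 8/110 = 0.0727

Step 3 — cumulative fraction after k components = (λ_1 + ... + λ_k) / Σ λ:
  k = 1: 52/110 = 0.4727
  k = 2: (52 + 50)/110 = 102/110 = 0.9273
  k = 3: (52 + 50 + 8)/110 = 110/110 = 1

Summary (fraction, with percent):

explained: PC1 0.4727 (47.27%), PC2 0.4545 (45.45%), PC3 0.0727 (7.27%);  cumulative: 0.4727, 0.9273, 1


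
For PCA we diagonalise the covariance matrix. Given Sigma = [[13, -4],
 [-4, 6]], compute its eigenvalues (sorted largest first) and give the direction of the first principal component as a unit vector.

Step 1 — characteristic polynomial of 2×2 Sigma:
  det(Sigma - λI) = λ² - trace · λ + det = 0.
  trace = 13 + 6 = 19, det = 13·6 - (-4)² = 62.
Step 2 — discriminant:
  Δ = trace² - 4·det = 361 - 248 = 113.
Step 3 — eigenvalues:
  λ = (trace ± √Δ)/2 = (19 ± 10.6301)/2,
  λ_1 = 14.8151,  λ_2 = 4.1849.

Step 4 — unit eigenvector for λ_1: solve (Sigma - λ_1 I)v = 0. First row:
  (13 - 14.8151)·v_x + (-4)·v_y = 0, i.e. (-1.8151)·v_x + (-4)·v_y = 0,
  so v ∝ (b, λ_1 - a) = (-4, 1.8151); multiply by -1 so the first entry is positive: u = (4, -1.8151).
  ||u|| = √((4)² + (-1.8151)²) = √(19.2945) ≈ 4.3925,
  v_1 = u/||u|| ≈ (0.9106, -0.4132) (||v_1|| = 1).

λ_1 = 14.8151,  λ_2 = 4.1849;  v_1 ≈ (0.9106, -0.4132)


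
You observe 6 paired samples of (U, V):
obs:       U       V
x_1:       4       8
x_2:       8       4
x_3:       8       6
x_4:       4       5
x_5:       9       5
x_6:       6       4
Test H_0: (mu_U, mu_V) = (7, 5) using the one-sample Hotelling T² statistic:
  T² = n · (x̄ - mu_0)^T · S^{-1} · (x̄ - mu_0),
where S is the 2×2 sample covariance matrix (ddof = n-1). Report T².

Step 1 — sample mean vector:
  mean(U) = (4 + 8 + 8 + 4 + 9 + 6) / 6 = 39/6 = 6.5
  mean(V) = (8 + 4 + 6 + 5 + 5 + 4) / 6 = 32/6 = 5.3333
  x̄ = (6.5, 5.3333),  deviation x̄ - mu_0 = (6.5, 5.3333) - (7, 5) = (-0.5, 0.3333).

Step 2 — sample covariance matrix, S[i,j] = (1/(n-1)) · Σ_k (x_{k,i} - mean_i) · (x_{k,j} - mean_j), divisor n-1 = 5:
  S[U,U] = ((-2.5)·(-2.5) + (1.5)·(1.5) + (1.5)·(1.5) + (-2.5)·(-2.5) + (2.5)·(2.5) + (-0.5)·(-0.5)) / 5 = 23.5/5 = 4.7
  S[U,V] = ((-2.5)·(2.6667) + (1.5)·(-1.3333) + (1.5)·(0.6667) + (-2.5)·(-0.3333) + (2.5)·(-0.3333) + (-0.5)·(-1.3333)) / 5 = -7/5 = -1.4
  S[V,V] = ((2.6667)·(2.6667) + (-1.3333)·(-1.3333) + (0.6667)·(0.6667) + (-0.3333)·(-0.3333) + (-0.3333)·(-0.3333) + (-1.3333)·(-1.3333)) / 5 = 11.3333/5 = 2.2667
  S = [[4.7, -1.4],
 [-1.4, 2.2667]].

Step 3 — invert S. det(S) = 4.7·2.2667 - (-1.4)² = 8.6933.
  S^{-1} = (1/det) · [[d, -b], [-b, a]] = [[0.2607, 0.161],
 [0.161, 0.5406]].

Step 4 — quadratic form (x̄ - mu_0)^T · S^{-1} · (x̄ - mu_0):
  S^{-1} · (x̄ - mu_0) = (-0.0767, 0.0997),
  (x̄ - mu_0)^T · [...] = (-0.5)·(-0.0767) + (0.3333)·(0.0997) = 0.0716.

Step 5 — scale by n: T² = 6 · 0.0716 = 0.4294.

T² ≈ 0.4294


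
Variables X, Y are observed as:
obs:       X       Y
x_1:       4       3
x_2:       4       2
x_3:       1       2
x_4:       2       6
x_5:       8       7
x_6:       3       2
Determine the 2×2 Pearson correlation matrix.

Step 1 — column means:
  mean(X) = (4 + 4 + 1 + 2 + 8 + 3) / 6 = 22/6 = 3.6667
  mean(Y) = (3 + 2 + 2 + 6 + 7 + 2) / 6 = 22/6 = 3.6667

Step 2 — sample variances and covariances s[i,j] = (1/(n-1)) · Σ_k (x_{k,i} - mean_i) · (x_{k,j} - mean_j), with n-1 = 5:
  s[X,X] = ((0.3333)·(0.3333) + (0.3333)·(0.3333) + (-2.6667)·(-2.6667) + (-1.6667)·(-1.6667) + (4.3333)·(4.3333) + (-0.6667)·(-0.6667)) / 5 = 29.3333/5 = 5.8667
  s[X,Y] = ((0.3333)·(-0.6667) + (0.3333)·(-1.6667) + (-2.6667)·(-1.6667) + (-1.6667)·(2.3333) + (4.3333)·(3.3333) + (-0.6667)·(-1.6667)) / 5 = 15.3333/5 = 3.0667
  s[Y,Y] = ((-0.6667)·(-0.6667) + (-1.6667)·(-1.6667) + (-1.6667)·(-1.6667) + (2.3333)·(2.3333) + (3.3333)·(3.3333) + (-1.6667)·(-1.6667)) / 5 = 25.3333/5 = 5.0667
  Sample standard deviations s_i = √(s[i,i]):
  s(X) = √(5.8667) = 2.4221
  s(Y) = √(5.0667) = 2.2509

Step 3 — r_{ij} = s_{ij} / (s_i · s_j):
  r[X,X] = 1 (diagonal).
  r[X,Y] = 3.0667 / (2.4221 · 2.2509) = 3.0667 / 5.452 = 0.5625
  r[Y,Y] = 1 (diagonal).

R is symmetric with unit diagonal. Assembling:

R = [[1, 0.5625],
 [0.5625, 1]]


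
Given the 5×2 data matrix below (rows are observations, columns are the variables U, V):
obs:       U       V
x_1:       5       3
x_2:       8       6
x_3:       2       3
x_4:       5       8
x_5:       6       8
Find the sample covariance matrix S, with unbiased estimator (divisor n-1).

Step 1 — column means:
  mean(U) = (5 + 8 + 2 + 5 + 6) / 5 = 26/5 = 5.2
  mean(V) = (3 + 6 + 3 + 8 + 8) / 5 = 28/5 = 5.6

Step 2 — sample covariance S[i,j] = (1/(n-1)) · Σ_k (x_{k,i} - mean_i) · (x_{k,j} - mean_j), with n-1 = 4.
  S[U,U] = ((-0.2)·(-0.2) + (2.8)·(2.8) + (-3.2)·(-3.2) + (-0.2)·(-0.2) + (0.8)·(0.8)) / 4 = 18.8/4 = 4.7
  S[U,V] = ((-0.2)·(-2.6) + (2.8)·(0.4) + (-3.2)·(-2.6) + (-0.2)·(2.4) + (0.8)·(2.4)) / 4 = 11.4/4 = 2.85
  S[V,V] = ((-2.6)·(-2.6) + (0.4)·(0.4) + (-2.6)·(-2.6) + (2.4)·(2.4) + (2.4)·(2.4)) / 4 = 25.2/4 = 6.3

S is symmetric (S[j,i] = S[i,j]). Assembling:

S = [[4.7, 2.85],
 [2.85, 6.3]]


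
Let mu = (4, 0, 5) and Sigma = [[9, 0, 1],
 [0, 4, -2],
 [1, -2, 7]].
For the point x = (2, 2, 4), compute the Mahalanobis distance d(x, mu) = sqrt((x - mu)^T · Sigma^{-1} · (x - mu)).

Step 1 — centre the observation: (x - mu) = (-2, 2, -1).

Step 2 — invert Sigma (cofactor / det for 3×3, or solve directly):
  Sigma^{-1} = [[0.1132, -0.0094, -0.0189],
 [-0.0094, 0.2925, 0.0849],
 [-0.0189, 0.0849, 0.1698]].

Step 3 — form the quadratic (x - mu)^T · Sigma^{-1} · (x - mu):
  Sigma^{-1} · (x - mu) = (-0.2264, 0.5189, 0.0377).
  (x - mu)^T · [Sigma^{-1} · (x - mu)] = (-2)·(-0.2264) + (2)·(0.5189) + (-1)·(0.0377) = 1.4528.

Step 4 — take square root: d = √(1.4528) ≈ 1.2053.

d(x, mu) = √(1.4528) ≈ 1.2053


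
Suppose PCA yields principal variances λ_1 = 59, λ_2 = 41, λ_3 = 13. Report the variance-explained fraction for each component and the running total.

Step 1 — total variance = trace(Sigma) = Σ λ_i = 59 + 41 + 13 = 113.

Step 2 — fraction explained by component i = λ_i / Σ λ:
  PC1: 59/113 = 0.5221
  PC2: 41/113 = 0.3628
  PC3: 13/113 = 0.115

Step 3 — cumulative fraction after k components = (λ_1 + ... + λ_k) / Σ λ:
  k = 1: 59/113 = 0.5221
  k = 2: (59 + 41)/113 = 100/113 = 0.885
  k = 3: (59 + 41 + 13)/113 = 113/113 = 1

Summary (fraction, with percent):

explained: PC1 0.5221 (52.21%), PC2 0.3628 (36.28%), PC3 0.115 (11.5%);  cumulative: 0.5221, 0.885, 1


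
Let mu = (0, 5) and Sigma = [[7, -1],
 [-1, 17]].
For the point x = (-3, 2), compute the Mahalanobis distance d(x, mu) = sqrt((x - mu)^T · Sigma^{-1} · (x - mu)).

Step 1 — centre the observation: (x - mu) = (-3, -3).

Step 2 — invert Sigma. det(Sigma) = 7·17 - (-1)² = 118.
  Sigma^{-1} = (1/det) · [[d, -b], [-b, a]] = [[0.1441, 0.0085],
 [0.0085, 0.0593]].

Step 3 — form the quadratic (x - mu)^T · Sigma^{-1} · (x - mu):
  Sigma^{-1} · (x - mu) = (-0.4576, -0.2034).
  (x - mu)^T · [Sigma^{-1} · (x - mu)] = (-3)·(-0.4576) + (-3)·(-0.2034) = 1.9831.

Step 4 — take square root: d = √(1.9831) ≈ 1.4082.

d(x, mu) = √(1.9831) ≈ 1.4082


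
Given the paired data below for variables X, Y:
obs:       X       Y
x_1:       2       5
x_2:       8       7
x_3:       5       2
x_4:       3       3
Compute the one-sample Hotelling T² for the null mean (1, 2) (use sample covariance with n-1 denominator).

Step 1 — sample mean vector:
  mean(X) = (2 + 8 + 5 + 3) / 4 = 18/4 = 4.5
  mean(Y) = (5 + 7 + 2 + 3) / 4 = 17/4 = 4.25
  x̄ = (4.5, 4.25),  deviation x̄ - mu_0 = (4.5, 4.25) - (1, 2) = (3.5, 2.25).

Step 2 — sample covariance matrix, S[i,j] = (1/(n-1)) · Σ_k (x_{k,i} - mean_i) · (x_{k,j} - mean_j), divisor n-1 = 3:
  S[X,X] = ((-2.5)·(-2.5) + (3.5)·(3.5) + (0.5)·(0.5) + (-1.5)·(-1.5)) / 3 = 21/3 = 7
  S[X,Y] = ((-2.5)·(0.75) + (3.5)·(2.75) + (0.5)·(-2.25) + (-1.5)·(-1.25)) / 3 = 8.5/3 = 2.8333
  S[Y,Y] = ((0.75)·(0.75) + (2.75)·(2.75) + (-2.25)·(-2.25) + (-1.25)·(-1.25)) / 3 = 14.75/3 = 4.9167
  S = [[7, 2.8333],
 [2.8333, 4.9167]].

Step 3 — invert S. det(S) = 7·4.9167 - (2.8333)² = 26.3889.
  S^{-1} = (1/det) · [[d, -b], [-b, a]] = [[0.1863, -0.1074],
 [-0.1074, 0.2653]].

Step 4 — quadratic form (x̄ - mu_0)^T · S^{-1} · (x̄ - mu_0):
  S^{-1} · (x̄ - mu_0) = (0.4105, 0.2211),
  (x̄ - mu_0)^T · [...] = (3.5)·(0.4105) + (2.25)·(0.2211) = 1.9342.

Step 5 — scale by n: T² = 4 · 1.9342 = 7.7368.

T² ≈ 7.7368


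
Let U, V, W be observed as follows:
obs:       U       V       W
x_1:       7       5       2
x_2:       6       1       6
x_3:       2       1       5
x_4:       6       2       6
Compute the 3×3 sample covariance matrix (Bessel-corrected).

Step 1 — column means:
  mean(U) = (7 + 6 + 2 + 6) / 4 = 21/4 = 5.25
  mean(V) = (5 + 1 + 1 + 2) / 4 = 9/4 = 2.25
  mean(W) = (2 + 6 + 5 + 6) / 4 = 19/4 = 4.75

Step 2 — sample covariance S[i,j] = (1/(n-1)) · Σ_k (x_{k,i} - mean_i) · (x_{k,j} - mean_j), with n-1 = 3.
  S[U,U] = ((1.75)·(1.75) + (0.75)·(0.75) + (-3.25)·(-3.25) + (0.75)·(0.75)) / 3 = 14.75/3 = 4.9167
  S[U,V] = ((1.75)·(2.75) + (0.75)·(-1.25) + (-3.25)·(-1.25) + (0.75)·(-0.25)) / 3 = 7.75/3 = 2.5833
  S[U,W] = ((1.75)·(-2.75) + (0.75)·(1.25) + (-3.25)·(0.25) + (0.75)·(1.25)) / 3 = -3.75/3 = -1.25
  S[V,V] = ((2.75)·(2.75) + (-1.25)·(-1.25) + (-1.25)·(-1.25) + (-0.25)·(-0.25)) / 3 = 10.75/3 = 3.5833
  S[V,W] = ((2.75)·(-2.75) + (-1.25)·(1.25) + (-1.25)·(0.25) + (-0.25)·(1.25)) / 3 = -9.75/3 = -3.25
  S[W,W] = ((-2.75)·(-2.75) + (1.25)·(1.25) + (0.25)·(0.25) + (1.25)·(1.25)) / 3 = 10.75/3 = 3.5833

S is symmetric (S[j,i] = S[i,j]). Assembling:

S = [[4.9167, 2.5833, -1.25],
 [2.5833, 3.5833, -3.25],
 [-1.25, -3.25, 3.5833]]


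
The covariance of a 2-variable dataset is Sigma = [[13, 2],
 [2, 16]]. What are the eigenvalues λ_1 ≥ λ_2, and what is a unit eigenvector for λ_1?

Step 1 — characteristic polynomial of 2×2 Sigma:
  det(Sigma - λI) = λ² - trace · λ + det = 0.
  trace = 13 + 16 = 29, det = 13·16 - (2)² = 204.
Step 2 — discriminant:
  Δ = trace² - 4·det = 841 - 816 = 25.
Step 3 — eigenvalues:
  λ = (trace ± √Δ)/2 = (29 ± 5)/2,
  λ_1 = 17,  λ_2 = 12.

Step 4 — unit eigenvector for λ_1: solve (Sigma - λ_1 I)v = 0. First row:
  (13 - 17)·v_x + (2)·v_y = 0, i.e. (-4)·v_x + (2)·v_y = 0,
  so v ∝ (b, λ_1 - a) = (2, 4) = u.
  ||u|| = √((2)² + (4)²) = √(20) ≈ 4.4721,
  v_1 = u/||u|| ≈ (0.4472, 0.8944) (||v_1|| = 1).

λ_1 = 17,  λ_2 = 12;  v_1 ≈ (0.4472, 0.8944)
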